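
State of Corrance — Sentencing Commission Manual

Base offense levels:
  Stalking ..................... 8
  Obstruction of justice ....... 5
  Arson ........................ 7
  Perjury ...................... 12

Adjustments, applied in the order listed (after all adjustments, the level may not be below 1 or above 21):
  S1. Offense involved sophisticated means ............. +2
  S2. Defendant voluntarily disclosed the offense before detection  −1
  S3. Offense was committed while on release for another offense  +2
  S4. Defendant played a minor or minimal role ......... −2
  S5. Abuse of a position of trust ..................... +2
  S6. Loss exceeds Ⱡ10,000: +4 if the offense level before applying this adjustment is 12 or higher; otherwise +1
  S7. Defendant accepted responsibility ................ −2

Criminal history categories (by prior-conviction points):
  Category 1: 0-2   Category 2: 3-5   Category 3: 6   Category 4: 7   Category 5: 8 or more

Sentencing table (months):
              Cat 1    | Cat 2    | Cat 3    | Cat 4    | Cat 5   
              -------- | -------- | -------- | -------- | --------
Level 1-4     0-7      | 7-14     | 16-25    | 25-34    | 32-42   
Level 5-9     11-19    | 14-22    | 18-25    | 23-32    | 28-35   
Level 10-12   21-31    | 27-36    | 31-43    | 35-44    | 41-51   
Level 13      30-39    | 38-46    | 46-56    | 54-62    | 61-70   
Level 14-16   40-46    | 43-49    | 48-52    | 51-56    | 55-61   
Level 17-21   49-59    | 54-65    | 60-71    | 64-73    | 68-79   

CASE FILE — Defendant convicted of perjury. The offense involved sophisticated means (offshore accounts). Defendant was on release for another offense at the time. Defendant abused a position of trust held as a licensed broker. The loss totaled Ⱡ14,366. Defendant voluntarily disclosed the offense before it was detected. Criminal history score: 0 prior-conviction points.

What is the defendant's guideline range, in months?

Base offense level for perjury: 12.
S1 applies: 12 + 2 = 14.
S2 applies: 14 − 1 = 13.
S3 applies: 13 + 2 = 15.
S5 applies: 15 + 2 = 17.
S6 applies (level before this adjustment is 17 ≥ 12, so +4): 17 + 4 = 21.
S7 does not apply.
Final offense level: 21.
Criminal history: 0 prior points → Category 1 (0-2).
Level 21 falls in the 17-21 band.
Grid: Level 17-21 × Category 1 = 49-59 months.

49-59 months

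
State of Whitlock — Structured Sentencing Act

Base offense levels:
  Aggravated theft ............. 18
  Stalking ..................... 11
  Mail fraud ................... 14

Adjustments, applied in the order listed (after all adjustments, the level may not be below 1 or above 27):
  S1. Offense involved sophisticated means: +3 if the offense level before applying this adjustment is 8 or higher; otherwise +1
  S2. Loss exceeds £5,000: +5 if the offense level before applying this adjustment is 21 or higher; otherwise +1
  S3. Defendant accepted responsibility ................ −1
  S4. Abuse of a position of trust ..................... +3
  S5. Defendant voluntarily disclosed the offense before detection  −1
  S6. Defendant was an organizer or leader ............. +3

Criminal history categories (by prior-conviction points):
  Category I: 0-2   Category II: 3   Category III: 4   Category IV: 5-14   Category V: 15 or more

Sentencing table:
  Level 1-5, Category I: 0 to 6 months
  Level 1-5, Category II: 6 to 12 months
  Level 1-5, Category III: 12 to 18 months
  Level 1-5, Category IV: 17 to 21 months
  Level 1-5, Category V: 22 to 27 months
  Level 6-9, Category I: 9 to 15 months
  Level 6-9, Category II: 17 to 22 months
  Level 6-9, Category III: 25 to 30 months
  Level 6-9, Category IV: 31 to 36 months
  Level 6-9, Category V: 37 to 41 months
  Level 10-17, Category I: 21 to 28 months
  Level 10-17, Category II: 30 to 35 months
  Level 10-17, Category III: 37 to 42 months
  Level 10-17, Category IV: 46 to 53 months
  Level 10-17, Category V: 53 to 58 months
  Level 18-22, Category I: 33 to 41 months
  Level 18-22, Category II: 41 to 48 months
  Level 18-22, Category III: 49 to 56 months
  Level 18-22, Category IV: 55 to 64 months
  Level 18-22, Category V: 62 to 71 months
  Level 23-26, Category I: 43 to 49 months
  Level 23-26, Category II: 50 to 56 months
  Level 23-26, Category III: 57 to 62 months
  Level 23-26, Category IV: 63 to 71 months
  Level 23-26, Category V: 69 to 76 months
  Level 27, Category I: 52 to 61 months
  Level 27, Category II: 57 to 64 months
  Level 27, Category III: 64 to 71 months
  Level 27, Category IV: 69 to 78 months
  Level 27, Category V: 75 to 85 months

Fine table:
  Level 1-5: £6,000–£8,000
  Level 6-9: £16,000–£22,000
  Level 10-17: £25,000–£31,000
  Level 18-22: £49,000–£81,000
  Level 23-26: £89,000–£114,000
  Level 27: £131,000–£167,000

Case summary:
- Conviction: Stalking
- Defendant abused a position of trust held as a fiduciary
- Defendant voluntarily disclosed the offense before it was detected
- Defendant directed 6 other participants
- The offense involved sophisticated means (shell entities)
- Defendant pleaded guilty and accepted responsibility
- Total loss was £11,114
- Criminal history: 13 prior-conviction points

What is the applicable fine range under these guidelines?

Base offense level for stalking: 11.
S1 applies (level before this adjustment is 11 ≥ 8, so +3): 11 + 3 = 14.
S2 applies (level before this adjustment is 14 < 21, so +1): 14 + 1 = 15.
S3 applies: 15 − 1 = 14.
S4 applies: 14 + 3 = 17.
S5 applies: 17 − 1 = 16.
S6 applies: 16 + 3 = 19.
Final offense level: 19.
Level 19 falls in the 18-22 band.
Fine table: Level 18-22 → £49,000–£81,000.

£49,000–£81,000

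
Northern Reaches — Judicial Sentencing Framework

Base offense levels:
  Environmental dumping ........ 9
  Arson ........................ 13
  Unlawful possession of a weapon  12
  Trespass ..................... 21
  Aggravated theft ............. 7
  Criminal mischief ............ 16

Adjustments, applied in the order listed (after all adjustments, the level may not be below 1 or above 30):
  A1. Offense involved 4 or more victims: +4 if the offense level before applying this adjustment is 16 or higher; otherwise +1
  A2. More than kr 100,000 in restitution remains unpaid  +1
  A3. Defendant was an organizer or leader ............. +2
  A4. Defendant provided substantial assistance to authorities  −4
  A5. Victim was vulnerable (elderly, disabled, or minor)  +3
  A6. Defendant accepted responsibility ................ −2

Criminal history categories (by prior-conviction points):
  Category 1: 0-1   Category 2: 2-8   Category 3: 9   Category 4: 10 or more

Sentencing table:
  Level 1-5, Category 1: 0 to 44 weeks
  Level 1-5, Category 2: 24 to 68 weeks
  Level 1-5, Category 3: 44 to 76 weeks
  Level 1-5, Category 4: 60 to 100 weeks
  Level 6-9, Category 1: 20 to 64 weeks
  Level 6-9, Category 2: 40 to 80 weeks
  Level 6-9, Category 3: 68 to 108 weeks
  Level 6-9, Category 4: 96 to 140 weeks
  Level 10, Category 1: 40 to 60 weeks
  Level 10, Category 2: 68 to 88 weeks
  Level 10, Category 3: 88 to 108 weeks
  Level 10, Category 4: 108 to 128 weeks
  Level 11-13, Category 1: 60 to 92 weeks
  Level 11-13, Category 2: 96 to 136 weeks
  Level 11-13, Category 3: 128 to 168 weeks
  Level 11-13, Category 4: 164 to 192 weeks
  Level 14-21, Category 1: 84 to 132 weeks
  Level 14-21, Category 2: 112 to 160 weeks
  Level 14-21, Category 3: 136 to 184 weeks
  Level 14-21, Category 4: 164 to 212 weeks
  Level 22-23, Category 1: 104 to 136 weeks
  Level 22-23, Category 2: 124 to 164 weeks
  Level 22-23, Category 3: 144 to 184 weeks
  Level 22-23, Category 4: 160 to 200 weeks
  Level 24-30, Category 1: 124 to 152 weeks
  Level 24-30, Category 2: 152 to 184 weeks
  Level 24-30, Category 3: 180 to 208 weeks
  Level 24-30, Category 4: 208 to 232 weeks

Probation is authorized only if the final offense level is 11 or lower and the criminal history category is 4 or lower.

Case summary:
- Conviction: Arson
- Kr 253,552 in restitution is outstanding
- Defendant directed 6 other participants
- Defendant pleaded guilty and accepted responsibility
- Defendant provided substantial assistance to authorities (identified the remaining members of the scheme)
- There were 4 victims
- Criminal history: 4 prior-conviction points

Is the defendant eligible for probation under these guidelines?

Base offense level for arson: 13.
A1 applies (level before this adjustment is 13 < 16, so +1): 13 + 1 = 14.
A2 applies: 14 + 1 = 15.
A3 applies: 15 + 2 = 17.
A4 applies: 17 − 4 = 13.
A6 applies: 13 − 2 = 11.
Final offense level: 11.
Criminal history: 4 prior points → Category 2 (2-8).
Level 11 falls in the 11-13 band.
Grid: Level 11-13 × Category 2 = 96-136 weeks.
Probation check: level 11 ≤ 11 and category 2 ≤ 4 → eligible.

Yes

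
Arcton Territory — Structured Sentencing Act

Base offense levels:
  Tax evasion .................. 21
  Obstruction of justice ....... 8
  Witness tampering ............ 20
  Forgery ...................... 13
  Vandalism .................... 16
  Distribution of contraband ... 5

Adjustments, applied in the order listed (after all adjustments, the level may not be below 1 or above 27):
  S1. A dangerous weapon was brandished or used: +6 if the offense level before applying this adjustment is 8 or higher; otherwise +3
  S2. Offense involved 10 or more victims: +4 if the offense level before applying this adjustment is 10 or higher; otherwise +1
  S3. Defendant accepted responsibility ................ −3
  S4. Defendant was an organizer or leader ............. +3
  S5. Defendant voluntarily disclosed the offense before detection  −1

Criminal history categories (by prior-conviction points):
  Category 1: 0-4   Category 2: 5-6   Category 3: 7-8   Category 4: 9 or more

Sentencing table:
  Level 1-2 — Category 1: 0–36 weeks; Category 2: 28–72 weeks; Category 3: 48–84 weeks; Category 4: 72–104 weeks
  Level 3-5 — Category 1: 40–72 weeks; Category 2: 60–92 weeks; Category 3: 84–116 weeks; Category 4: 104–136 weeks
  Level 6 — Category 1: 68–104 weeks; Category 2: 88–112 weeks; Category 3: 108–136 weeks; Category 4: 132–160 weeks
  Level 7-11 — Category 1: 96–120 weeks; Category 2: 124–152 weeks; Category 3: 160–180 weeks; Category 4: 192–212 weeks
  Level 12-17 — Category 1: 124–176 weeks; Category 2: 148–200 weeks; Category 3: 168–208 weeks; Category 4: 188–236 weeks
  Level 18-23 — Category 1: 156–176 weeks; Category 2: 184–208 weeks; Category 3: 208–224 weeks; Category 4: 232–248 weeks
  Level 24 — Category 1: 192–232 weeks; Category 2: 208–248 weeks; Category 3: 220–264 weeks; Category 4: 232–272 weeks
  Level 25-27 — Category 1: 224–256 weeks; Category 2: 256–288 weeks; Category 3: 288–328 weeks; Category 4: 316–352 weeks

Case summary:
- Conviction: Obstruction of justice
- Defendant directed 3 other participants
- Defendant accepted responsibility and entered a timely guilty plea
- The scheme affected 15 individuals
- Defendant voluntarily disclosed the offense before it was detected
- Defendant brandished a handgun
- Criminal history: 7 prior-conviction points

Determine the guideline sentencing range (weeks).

Base offense level for obstruction of justice: 8.
S1 applies (level before this adjustment is 8 ≥ 8, so +6): 8 + 6 = 14.
S2 applies (level before this adjustment is 14 ≥ 10, so +4): 14 + 4 = 18.
S3 applies: 18 − 3 = 15.
S4 applies: 15 + 3 = 18.
S5 applies: 18 − 1 = 17.
Final offense level: 17.
Criminal history: 7 prior points → Category 3 (7-8).
Level 17 falls in the 12-17 band.
Grid: Level 12-17 × Category 3 = 168-208 weeks.

168-208 weeks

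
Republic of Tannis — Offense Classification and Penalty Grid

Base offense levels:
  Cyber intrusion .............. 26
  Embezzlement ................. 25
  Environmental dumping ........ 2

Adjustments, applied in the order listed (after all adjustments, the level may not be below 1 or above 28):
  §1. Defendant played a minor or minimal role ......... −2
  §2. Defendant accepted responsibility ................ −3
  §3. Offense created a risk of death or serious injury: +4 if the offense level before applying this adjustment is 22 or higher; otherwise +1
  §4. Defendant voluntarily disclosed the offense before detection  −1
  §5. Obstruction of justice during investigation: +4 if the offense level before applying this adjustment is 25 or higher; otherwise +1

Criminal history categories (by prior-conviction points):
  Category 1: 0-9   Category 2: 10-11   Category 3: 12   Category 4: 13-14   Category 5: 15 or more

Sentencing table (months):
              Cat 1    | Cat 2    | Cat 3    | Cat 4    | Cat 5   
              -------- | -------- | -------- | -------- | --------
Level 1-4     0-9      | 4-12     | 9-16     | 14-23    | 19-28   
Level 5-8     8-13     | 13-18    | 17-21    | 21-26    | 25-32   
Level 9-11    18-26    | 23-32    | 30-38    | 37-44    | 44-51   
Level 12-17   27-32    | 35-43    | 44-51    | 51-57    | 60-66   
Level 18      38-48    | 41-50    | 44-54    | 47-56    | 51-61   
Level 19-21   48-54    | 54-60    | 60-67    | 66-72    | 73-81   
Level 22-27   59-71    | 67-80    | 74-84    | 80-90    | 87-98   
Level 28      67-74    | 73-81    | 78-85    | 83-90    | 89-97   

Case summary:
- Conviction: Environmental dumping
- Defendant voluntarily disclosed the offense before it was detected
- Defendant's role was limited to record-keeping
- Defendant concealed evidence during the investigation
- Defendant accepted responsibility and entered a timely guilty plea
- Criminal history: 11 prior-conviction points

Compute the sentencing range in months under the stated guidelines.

Base offense level for environmental dumping: 2.
§1 applies: 2 − 2 = 0.
§2 applies: 0 − 3 = -3.
§3 does not apply.
§4 applies: -3 − 1 = -4.
§5 applies (level before this adjustment is -4 < 25, so +1): -4 + 1 = -3.
Level -3 is below the minimum of 1; floored at 1.
Final offense level: 1.
Criminal history: 11 prior points → Category 2 (10-11).
Level 1 falls in the 1-4 band.
Grid: Level 1-4 × Category 2 = 4-12 months.

4-12 months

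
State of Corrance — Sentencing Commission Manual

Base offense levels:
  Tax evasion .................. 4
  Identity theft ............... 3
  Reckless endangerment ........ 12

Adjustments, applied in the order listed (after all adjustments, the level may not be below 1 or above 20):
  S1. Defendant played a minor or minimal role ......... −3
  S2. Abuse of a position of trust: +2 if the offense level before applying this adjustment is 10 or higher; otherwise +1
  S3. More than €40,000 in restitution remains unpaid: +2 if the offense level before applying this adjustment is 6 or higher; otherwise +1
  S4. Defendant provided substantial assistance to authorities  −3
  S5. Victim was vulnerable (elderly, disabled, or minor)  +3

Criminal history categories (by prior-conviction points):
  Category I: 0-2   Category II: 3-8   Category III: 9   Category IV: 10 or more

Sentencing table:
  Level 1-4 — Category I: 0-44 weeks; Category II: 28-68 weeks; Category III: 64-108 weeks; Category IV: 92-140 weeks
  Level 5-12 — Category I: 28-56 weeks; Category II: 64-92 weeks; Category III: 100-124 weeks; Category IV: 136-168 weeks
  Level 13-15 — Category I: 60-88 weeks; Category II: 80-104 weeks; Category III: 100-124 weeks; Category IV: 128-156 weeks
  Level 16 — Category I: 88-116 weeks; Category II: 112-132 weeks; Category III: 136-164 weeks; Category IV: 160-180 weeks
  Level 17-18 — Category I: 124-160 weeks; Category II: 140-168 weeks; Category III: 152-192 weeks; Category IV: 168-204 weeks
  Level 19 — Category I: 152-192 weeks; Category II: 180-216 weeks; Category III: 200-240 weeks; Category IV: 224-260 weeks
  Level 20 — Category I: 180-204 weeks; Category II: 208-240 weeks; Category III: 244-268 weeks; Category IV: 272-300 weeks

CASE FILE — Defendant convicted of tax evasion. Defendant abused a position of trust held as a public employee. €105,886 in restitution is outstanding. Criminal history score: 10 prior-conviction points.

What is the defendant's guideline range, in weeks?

136-168 weeks

Base offense level for tax evasion: 4.
S1 does not apply.
S2 applies (level before this adjustment is 4 < 10, so +1): 4 + 1 = 5.
S3 applies (level before this adjustment is 5 < 6, so +1): 5 + 1 = 6.
S4 does not apply.
S5 does not apply.
Final offense level: 6.
Criminal history: 10 prior points → Category IV (10+).
Level 6 falls in the 5-12 band.
Grid: Level 5-12 × Category IV = 136-168 weeks.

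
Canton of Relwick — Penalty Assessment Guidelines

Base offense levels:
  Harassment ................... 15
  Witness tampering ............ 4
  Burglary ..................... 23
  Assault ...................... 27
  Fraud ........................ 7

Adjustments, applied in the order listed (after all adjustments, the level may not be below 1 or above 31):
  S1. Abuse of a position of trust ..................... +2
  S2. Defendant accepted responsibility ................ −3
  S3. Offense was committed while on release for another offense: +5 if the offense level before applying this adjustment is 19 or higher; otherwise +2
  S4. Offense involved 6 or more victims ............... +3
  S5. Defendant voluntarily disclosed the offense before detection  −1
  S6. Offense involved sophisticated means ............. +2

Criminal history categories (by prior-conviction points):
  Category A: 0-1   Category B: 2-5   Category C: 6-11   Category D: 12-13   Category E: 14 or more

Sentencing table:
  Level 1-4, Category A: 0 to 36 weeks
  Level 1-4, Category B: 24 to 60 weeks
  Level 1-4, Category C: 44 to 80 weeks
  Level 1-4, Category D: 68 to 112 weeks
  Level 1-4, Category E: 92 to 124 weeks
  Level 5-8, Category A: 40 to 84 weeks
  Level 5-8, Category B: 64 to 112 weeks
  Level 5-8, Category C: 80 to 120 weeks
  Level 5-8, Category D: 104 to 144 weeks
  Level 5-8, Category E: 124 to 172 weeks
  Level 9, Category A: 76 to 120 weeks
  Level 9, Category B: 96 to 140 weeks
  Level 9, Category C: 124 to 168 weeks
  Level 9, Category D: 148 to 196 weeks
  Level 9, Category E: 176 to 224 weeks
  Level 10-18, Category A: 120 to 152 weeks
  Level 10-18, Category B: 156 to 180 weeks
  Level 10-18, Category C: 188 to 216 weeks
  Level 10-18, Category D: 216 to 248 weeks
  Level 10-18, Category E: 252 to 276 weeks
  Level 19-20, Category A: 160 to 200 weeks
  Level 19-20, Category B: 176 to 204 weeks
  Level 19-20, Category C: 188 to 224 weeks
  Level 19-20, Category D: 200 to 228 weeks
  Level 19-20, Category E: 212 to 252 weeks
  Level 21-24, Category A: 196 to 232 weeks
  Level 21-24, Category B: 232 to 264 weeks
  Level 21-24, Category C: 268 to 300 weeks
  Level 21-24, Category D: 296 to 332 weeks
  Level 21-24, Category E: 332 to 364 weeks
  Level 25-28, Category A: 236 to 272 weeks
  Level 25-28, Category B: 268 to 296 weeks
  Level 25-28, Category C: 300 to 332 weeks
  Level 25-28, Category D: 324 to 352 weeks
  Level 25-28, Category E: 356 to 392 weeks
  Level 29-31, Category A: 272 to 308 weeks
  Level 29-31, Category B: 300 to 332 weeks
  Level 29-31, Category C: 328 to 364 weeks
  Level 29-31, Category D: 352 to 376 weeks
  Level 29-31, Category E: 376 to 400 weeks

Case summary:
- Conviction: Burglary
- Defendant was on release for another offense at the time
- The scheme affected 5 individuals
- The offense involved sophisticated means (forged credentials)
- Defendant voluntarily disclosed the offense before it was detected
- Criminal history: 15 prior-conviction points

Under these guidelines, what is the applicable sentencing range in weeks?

376-400 weeks

Base offense level for burglary: 23.
S1 does not apply.
S3 applies (level before this adjustment is 23 ≥ 19, so +5): 23 + 5 = 28.
S4 does not apply.
S5 applies: 28 − 1 = 27.
S6 applies: 27 + 2 = 29.
Final offense level: 29.
Criminal history: 15 prior points → Category E (14+).
Level 29 falls in the 29-31 band.
Grid: Level 29-31 × Category E = 376-400 weeks.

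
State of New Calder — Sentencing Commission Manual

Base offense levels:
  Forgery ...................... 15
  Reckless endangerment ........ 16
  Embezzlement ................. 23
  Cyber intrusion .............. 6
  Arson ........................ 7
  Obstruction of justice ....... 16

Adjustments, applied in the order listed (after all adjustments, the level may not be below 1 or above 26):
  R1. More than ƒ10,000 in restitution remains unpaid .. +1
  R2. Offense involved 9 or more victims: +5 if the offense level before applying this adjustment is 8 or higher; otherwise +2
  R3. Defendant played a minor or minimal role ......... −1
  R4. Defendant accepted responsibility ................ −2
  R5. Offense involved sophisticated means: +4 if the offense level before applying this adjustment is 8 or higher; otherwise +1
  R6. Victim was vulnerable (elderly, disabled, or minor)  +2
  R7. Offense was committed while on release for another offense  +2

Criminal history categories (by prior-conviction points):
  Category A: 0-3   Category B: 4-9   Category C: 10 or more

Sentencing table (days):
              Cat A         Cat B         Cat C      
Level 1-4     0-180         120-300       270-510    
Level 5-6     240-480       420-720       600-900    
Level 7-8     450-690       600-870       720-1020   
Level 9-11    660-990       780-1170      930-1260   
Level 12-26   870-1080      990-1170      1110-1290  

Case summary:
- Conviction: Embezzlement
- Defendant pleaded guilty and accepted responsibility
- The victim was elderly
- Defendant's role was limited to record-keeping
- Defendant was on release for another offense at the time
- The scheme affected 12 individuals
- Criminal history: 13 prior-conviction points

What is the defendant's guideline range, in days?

1110-1290 days

Base offense level for embezzlement: 23.
R2 applies (level before this adjustment is 23 ≥ 8, so +5): 23 + 5 = 28.
R3 applies: 28 − 1 = 27.
R4 applies: 27 − 2 = 25.
R5 does not apply.
R6 applies: 25 + 2 = 27.
R7 applies: 27 + 2 = 29.
Level 29 exceeds the maximum of 26; capped at 26.
Final offense level: 26.
Criminal history: 13 prior points → Category C (10+).
Level 26 falls in the 12-26 band.
Grid: Level 12-26 × Category C = 1110-1290 days.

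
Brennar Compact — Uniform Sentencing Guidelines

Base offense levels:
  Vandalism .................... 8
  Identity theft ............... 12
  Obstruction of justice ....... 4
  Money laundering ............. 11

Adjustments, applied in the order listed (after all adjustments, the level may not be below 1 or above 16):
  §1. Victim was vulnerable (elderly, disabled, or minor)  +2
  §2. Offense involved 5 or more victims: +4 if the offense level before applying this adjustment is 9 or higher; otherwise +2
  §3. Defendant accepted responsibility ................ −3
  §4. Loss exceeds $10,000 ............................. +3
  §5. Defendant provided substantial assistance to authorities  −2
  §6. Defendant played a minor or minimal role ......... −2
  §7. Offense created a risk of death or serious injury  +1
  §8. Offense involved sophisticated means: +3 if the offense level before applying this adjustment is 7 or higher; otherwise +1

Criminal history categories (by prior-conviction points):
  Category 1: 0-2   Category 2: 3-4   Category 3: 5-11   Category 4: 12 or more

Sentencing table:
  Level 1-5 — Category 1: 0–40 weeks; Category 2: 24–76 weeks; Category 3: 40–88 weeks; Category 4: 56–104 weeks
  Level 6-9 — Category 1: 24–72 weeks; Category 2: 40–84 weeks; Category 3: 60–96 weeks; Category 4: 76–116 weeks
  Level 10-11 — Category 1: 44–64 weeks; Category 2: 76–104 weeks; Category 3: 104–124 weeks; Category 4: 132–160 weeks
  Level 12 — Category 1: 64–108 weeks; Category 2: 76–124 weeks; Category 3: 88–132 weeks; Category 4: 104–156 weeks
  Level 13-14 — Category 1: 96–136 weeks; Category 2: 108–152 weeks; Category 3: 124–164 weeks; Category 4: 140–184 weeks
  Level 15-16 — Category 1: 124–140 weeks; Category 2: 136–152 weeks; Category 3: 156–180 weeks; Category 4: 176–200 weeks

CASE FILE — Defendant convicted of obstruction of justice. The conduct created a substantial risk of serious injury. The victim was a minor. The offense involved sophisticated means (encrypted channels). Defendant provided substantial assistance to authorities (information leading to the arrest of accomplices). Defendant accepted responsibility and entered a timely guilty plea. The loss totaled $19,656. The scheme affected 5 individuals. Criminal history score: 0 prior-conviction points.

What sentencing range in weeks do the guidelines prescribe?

Base offense level for obstruction of justice: 4.
§1 applies: 4 + 2 = 6.
§2 applies (level before this adjustment is 6 < 9, so +2): 6 + 2 = 8.
§3 applies: 8 − 3 = 5.
§4 applies: 5 + 3 = 8.
§5 applies: 8 − 2 = 6.
§7 applies: 6 + 1 = 7.
§8 applies (level before this adjustment is 7 ≥ 7, so +3): 7 + 3 = 10.
Final offense level: 10.
Criminal history: 0 prior points → Category 1 (0-2).
Level 10 falls in the 10-11 band.
Grid: Level 10-11 × Category 1 = 44-64 weeks.

44-64 weeks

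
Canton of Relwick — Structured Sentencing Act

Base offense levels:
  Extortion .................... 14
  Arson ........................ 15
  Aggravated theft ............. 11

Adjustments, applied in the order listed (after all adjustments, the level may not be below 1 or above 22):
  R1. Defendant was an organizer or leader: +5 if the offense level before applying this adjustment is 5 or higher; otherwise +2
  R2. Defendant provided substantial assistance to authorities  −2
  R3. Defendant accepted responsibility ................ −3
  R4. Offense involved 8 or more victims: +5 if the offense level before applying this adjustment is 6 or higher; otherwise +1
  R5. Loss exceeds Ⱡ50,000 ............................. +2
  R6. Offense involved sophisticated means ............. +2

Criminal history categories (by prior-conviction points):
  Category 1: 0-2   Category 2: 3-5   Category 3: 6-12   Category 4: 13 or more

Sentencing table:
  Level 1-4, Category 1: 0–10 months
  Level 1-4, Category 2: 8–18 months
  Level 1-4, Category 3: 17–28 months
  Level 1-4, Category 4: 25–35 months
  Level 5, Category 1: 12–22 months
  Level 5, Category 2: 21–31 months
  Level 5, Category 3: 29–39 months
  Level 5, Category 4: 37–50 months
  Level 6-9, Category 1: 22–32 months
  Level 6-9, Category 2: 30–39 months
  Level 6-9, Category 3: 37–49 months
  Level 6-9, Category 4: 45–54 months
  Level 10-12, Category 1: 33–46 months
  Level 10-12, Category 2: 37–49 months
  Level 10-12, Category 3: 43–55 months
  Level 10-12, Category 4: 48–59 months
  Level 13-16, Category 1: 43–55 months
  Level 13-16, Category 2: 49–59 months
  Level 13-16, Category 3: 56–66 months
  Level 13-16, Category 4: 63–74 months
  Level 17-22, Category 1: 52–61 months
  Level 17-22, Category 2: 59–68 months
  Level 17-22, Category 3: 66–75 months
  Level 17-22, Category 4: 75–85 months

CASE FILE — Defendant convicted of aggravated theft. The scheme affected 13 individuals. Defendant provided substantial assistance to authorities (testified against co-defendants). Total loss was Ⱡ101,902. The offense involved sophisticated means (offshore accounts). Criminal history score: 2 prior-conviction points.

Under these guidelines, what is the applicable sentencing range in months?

52-61 months

Base offense level for aggravated theft: 11.
R2 applies: 11 − 2 = 9.
R3 does not apply.
R4 applies (level before this adjustment is 9 ≥ 6, so +5): 9 + 5 = 14.
R5 applies: 14 + 2 = 16.
R6 applies: 16 + 2 = 18.
Final offense level: 18.
Criminal history: 2 prior points → Category 1 (0-2).
Level 18 falls in the 17-22 band.
Grid: Level 17-22 × Category 1 = 52-61 months.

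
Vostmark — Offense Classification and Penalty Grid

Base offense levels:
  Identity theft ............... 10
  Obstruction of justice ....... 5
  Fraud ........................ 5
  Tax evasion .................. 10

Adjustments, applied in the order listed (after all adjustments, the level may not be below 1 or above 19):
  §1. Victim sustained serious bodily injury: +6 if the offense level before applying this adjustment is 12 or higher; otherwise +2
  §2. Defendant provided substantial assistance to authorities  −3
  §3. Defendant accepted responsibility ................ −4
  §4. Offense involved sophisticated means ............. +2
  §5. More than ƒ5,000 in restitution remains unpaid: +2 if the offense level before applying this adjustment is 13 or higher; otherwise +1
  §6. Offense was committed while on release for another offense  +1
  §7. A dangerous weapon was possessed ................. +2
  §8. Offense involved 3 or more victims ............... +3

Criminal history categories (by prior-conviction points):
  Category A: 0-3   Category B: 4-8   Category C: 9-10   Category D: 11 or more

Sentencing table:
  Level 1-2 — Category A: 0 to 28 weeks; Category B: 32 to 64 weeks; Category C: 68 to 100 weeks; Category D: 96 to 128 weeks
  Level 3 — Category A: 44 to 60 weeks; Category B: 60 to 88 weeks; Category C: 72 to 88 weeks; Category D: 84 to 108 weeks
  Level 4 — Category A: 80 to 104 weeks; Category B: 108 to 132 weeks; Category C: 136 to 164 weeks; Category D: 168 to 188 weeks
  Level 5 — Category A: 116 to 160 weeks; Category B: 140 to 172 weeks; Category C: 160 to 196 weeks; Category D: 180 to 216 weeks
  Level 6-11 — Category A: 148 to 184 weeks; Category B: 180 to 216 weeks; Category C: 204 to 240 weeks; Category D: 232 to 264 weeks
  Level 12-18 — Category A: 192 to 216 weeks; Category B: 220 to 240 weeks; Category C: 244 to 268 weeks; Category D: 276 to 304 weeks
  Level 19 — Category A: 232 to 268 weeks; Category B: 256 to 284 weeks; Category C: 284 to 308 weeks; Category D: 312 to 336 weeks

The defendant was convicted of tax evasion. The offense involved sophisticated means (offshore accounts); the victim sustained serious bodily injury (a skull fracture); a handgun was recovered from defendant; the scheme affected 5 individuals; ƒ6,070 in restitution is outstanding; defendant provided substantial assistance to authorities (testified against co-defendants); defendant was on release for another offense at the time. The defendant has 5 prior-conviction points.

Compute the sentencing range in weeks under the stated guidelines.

220-240 weeks

Base offense level for tax evasion: 10.
§1 applies (level before this adjustment is 10 < 12, so +2): 10 + 2 = 12.
§2 applies: 12 − 3 = 9.
§3 does not apply.
§4 applies: 9 + 2 = 11.
§5 applies (level before this adjustment is 11 < 13, so +1): 11 + 1 = 12.
§6 applies: 12 + 1 = 13.
§7 applies: 13 + 2 = 15.
§8 applies: 15 + 3 = 18.
Final offense level: 18.
Criminal history: 5 prior points → Category B (4-8).
Level 18 falls in the 12-18 band.
Grid: Level 12-18 × Category B = 220-240 weeks.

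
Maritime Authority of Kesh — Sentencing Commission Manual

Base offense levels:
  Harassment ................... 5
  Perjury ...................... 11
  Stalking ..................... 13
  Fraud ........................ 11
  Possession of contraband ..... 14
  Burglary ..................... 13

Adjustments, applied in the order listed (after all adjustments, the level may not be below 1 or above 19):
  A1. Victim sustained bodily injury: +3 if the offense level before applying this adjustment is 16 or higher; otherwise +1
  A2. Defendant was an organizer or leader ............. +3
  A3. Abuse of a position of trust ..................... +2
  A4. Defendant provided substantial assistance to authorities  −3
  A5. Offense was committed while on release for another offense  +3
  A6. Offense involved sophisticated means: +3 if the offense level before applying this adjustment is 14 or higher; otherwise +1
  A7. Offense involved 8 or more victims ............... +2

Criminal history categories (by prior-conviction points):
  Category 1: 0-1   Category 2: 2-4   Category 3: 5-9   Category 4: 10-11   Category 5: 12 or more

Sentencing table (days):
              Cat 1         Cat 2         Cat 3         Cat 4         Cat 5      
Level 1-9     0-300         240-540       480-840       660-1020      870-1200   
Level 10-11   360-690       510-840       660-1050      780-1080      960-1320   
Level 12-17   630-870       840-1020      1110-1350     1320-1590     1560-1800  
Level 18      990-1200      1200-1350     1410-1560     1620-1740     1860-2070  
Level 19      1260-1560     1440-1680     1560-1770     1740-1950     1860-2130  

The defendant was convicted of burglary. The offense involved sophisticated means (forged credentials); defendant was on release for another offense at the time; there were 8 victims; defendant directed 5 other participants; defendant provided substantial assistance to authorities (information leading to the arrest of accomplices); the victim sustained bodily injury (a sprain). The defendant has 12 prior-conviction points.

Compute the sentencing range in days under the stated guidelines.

1860-2130 days

Base offense level for burglary: 13.
A1 applies (level before this adjustment is 13 < 16, so +1): 13 + 1 = 14.
A2 applies: 14 + 3 = 17.
A4 applies: 17 − 3 = 14.
A5 applies: 14 + 3 = 17.
A6 applies (level before this adjustment is 17 ≥ 14, so +3): 17 + 3 = 20.
A7 applies: 20 + 2 = 22.
Level 22 exceeds the maximum of 19; capped at 19.
Final offense level: 19.
Criminal history: 12 prior points → Category 5 (12+).
Level 19 falls in the 19 band.
Grid: Level 19 × Category 5 = 1860-2130 days.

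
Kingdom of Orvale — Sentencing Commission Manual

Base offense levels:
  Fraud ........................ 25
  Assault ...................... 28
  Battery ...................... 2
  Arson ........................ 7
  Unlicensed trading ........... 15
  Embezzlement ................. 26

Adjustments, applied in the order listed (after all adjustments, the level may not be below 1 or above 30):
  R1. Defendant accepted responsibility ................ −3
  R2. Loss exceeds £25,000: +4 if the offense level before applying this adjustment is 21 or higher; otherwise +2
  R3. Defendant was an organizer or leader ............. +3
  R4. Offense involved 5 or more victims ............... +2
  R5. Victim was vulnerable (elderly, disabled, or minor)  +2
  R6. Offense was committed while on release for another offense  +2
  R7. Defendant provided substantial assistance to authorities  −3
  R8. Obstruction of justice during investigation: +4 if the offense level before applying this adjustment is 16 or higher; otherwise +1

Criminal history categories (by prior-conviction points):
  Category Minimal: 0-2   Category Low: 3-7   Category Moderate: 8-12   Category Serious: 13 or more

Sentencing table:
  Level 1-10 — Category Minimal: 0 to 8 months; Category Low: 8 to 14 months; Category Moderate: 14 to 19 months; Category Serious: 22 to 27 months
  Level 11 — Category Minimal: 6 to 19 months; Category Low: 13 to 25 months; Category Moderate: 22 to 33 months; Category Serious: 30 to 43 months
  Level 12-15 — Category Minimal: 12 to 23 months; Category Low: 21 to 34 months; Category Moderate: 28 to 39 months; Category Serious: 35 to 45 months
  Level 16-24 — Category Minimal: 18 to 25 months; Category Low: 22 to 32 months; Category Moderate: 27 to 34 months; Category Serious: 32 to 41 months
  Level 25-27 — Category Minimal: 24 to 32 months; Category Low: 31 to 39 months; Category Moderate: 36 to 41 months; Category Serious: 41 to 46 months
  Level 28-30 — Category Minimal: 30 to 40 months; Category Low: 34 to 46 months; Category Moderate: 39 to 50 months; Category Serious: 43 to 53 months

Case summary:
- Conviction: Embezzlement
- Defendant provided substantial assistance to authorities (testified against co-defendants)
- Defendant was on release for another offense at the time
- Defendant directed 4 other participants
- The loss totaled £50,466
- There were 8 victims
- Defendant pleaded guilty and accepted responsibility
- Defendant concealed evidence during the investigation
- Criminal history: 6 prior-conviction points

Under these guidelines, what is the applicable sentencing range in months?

Base offense level for embezzlement: 26.
R1 applies: 26 − 3 = 23.
R2 applies (level before this adjustment is 23 ≥ 21, so +4): 23 + 4 = 27.
R3 applies: 27 + 3 = 30.
R4 applies: 30 + 2 = 32.
R6 applies: 32 + 2 = 34.
R7 applies: 34 − 3 = 31.
R8 applies (level before this adjustment is 31 ≥ 16, so +4): 31 + 4 = 35.
Level 35 exceeds the maximum of 30; capped at 30.
Final offense level: 30.
Criminal history: 6 prior points → Category Low (3-7).
Level 30 falls in the 28-30 band.
Grid: Level 28-30 × Category Low = 34-46 months.

34-46 months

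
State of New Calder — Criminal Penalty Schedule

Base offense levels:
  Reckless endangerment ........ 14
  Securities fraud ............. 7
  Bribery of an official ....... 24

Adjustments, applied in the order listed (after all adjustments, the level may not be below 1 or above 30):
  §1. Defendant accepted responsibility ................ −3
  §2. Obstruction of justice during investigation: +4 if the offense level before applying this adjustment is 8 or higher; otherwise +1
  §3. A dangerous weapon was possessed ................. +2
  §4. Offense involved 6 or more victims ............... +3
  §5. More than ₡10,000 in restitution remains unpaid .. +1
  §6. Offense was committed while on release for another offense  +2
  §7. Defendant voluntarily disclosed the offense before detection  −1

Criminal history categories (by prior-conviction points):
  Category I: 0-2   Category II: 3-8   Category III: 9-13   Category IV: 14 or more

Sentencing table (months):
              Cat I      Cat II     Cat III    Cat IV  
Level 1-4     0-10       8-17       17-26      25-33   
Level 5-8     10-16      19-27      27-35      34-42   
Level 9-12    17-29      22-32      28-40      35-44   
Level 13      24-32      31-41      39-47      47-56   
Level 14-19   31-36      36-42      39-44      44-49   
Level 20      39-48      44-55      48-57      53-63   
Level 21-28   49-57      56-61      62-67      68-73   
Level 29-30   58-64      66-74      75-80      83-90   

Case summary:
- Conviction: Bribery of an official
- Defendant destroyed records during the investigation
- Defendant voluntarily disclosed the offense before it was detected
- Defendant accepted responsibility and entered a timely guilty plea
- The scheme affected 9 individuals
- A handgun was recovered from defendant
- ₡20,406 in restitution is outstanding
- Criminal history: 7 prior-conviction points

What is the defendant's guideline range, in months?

Base offense level for bribery of an official: 24.
§1 applies: 24 − 3 = 21.
§2 applies (level before this adjustment is 21 ≥ 8, so +4): 21 + 4 = 25.
§3 applies: 25 + 2 = 27.
§4 applies: 27 + 3 = 30.
§5 applies: 30 + 1 = 31.
§6 does not apply.
§7 applies: 31 − 1 = 30.
Final offense level: 30.
Criminal history: 7 prior points → Category II (3-8).
Level 30 falls in the 29-30 band.
Grid: Level 29-30 × Category II = 66-74 months.

66-74 months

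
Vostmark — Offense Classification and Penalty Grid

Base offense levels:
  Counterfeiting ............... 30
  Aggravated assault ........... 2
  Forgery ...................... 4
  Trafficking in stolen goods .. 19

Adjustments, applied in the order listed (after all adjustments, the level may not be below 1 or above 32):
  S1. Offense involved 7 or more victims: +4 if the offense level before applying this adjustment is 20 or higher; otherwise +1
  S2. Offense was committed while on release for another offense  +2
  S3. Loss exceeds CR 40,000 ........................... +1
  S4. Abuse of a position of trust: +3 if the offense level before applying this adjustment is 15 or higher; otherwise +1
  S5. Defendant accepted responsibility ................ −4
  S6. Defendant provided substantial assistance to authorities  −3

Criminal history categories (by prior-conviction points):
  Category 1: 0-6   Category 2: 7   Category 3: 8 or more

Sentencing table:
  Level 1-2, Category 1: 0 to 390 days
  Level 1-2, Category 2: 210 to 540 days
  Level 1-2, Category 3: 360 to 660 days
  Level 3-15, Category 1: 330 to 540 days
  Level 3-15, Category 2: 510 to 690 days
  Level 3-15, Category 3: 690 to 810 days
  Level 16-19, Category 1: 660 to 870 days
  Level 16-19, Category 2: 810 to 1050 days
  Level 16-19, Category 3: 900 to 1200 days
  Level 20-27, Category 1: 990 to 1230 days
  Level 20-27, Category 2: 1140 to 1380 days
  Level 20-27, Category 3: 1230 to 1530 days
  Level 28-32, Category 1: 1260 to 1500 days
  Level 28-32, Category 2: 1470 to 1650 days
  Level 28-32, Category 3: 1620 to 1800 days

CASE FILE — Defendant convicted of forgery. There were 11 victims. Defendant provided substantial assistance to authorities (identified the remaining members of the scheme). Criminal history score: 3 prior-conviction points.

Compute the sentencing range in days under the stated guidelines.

0-390 days

Base offense level for forgery: 4.
S1 applies (level before this adjustment is 4 < 20, so +1): 4 + 1 = 5.
S6 applies: 5 − 3 = 2.
Final offense level: 2.
Criminal history: 3 prior points → Category 1 (0-6).
Level 2 falls in the 1-2 band.
Grid: Level 1-2 × Category 1 = 0-390 days.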